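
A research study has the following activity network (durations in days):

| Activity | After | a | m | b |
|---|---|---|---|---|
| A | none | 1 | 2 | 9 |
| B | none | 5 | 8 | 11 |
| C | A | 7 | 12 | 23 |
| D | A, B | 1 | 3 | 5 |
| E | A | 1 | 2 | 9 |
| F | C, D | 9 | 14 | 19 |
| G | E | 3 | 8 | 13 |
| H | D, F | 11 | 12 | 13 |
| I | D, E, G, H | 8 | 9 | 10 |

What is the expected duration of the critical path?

51 days

te_A = (1 + 4·2 + 9)/6 = 18/6 = 3
te_B = (5 + 4·8 + 11)/6 = 48/6 = 8
te_C = (7 + 4·12 + 23)/6 = 78/6 = 13
te_D = (1 + 4·3 + 5)/6 = 18/6 = 3
te_E = (1 + 4·2 + 9)/6 = 18/6 = 3
te_F = (9 + 4·14 + 19)/6 = 84/6 = 14
te_G = (3 + 4·8 + 13)/6 = 48/6 = 8
te_H = (11 + 4·12 + 13)/6 = 72/6 = 12
te_I = (8 + 4·9 + 10)/6 = 54/6 = 9

Forward pass:
ES_A = 0; EF_A = 3
ES_B = 0; EF_B = 8
ES_C = 3; EF_C = 3+13 = 16
ES_D = max(EF_A=3, EF_B=8) = 8; EF_D = 8+3 = 11
ES_E = 3; EF_E = 3+3 = 6
ES_F = max(EF_C=16, EF_D=11) = 16; EF_F = 16+14 = 30
ES_G = 6; EF_G = 6+8 = 14
ES_H = max(EF_D=11, EF_F=30) = 30; EF_H = 30+12 = 42
ES_I = max(EF_D=11, EF_E=6, EF_G=14, EF_H=42) = 42; EF_I = 42+9 = 51
Expected project duration μ = 51 days. Critical path: A → C → F → H → I.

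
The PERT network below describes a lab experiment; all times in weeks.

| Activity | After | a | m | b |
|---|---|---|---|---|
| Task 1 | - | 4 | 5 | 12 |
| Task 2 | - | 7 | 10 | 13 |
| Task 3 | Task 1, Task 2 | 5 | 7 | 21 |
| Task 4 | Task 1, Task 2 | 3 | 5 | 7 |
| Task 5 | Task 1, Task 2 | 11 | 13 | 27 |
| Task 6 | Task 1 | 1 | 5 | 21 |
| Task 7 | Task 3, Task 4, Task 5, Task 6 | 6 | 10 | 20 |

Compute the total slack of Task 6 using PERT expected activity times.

te_Task 1 = (4 + 4·5 + 12)/6 = 36/6 = 6
te_Task 2 = (7 + 4·10 + 13)/6 = 60/6 = 10
te_Task 3 = (5 + 4·7 + 21)/6 = 54/6 = 9
te_Task 4 = (3 + 4·5 + 7)/6 = 30/6 = 5
te_Task 5 = (11 + 4·13 + 27)/6 = 90/6 = 15
te_Task 6 = (1 + 4·5 + 21)/6 = 42/6 = 7
te_Task 7 = (6 + 4·10 + 20)/6 = 66/6 = 11

Forward pass:
ES_Task 1 = 0; EF_Task 1 = 6
ES_Task 2 = 0; EF_Task 2 = 10
ES_Task 3 = max(EF_Task 1=6, EF_Task 2=10) = 10; EF_Task 3 = 10+9 = 19
ES_Task 4 = max(EF_Task 1=6, EF_Task 2=10) = 10; EF_Task 4 = 10+5 = 15
ES_Task 5 = max(EF_Task 1=6, EF_Task 2=10) = 10; EF_Task 5 = 10+15 = 25
ES_Task 6 = 6; EF_Task 6 = 6+7 = 13
ES_Task 7 = max(EF_Task 3=19, EF_Task 4=15, EF_Task 5=25, EF_Task 6=13) = 25; EF_Task 7 = 25+11 = 36
Expected project duration μ = 36 weeks. Critical path: Task 2 → Task 5 → Task 7.

Backward pass:
LF_Task 7 = 36; LS_Task 7 = 36−11 = 25
LF_Task 6 = LS_Task 7 = 25; LS_Task 6 = 25−7 = 18
LF_Task 5 = LS_Task 7 = 25; LS_Task 5 = 25−15 = 10
LF_Task 4 = LS_Task 7 = 25; LS_Task 4 = 25−5 = 20
LF_Task 3 = LS_Task 7 = 25; LS_Task 3 = 25−9 = 16
LF_Task 2 = min(LS_Task 3=16, LS_Task 4=20, LS_Task 5=10) = 10; LS_Task 2 = 10−10 = 0
LF_Task 1 = min(LS_Task 3=16, LS_Task 4=20, LS_Task 5=10, LS_Task 6=18) = 10; LS_Task 1 = 10−6 = 4
Slack_Task 6 = LS_Task 6 − ES_Task 6 = 18 − 6 = 12

12 weeks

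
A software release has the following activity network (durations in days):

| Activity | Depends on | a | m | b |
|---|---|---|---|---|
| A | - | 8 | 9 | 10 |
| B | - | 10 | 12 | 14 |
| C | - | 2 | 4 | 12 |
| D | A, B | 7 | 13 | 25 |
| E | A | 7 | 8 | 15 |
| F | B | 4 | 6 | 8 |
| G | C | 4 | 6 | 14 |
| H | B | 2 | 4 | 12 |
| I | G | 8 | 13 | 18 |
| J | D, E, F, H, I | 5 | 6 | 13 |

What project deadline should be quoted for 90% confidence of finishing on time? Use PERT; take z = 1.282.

te_A = (8 + 4·9 + 10)/6 = 54/6 = 9; σ²_A = ((10−8)/6)² = 0.111
te_B = (10 + 4·12 + 14)/6 = 72/6 = 12; σ²_B = ((14−10)/6)² = 0.444
te_C = (2 + 4·4 + 12)/6 = 30/6 = 5; σ²_C = ((12−2)/6)² = 2.778
te_D = (7 + 4·13 + 25)/6 = 84/6 = 14; σ²_D = ((25−7)/6)² = 9.000
te_E = (7 + 4·8 + 15)/6 = 54/6 = 9; σ²_E = ((15−7)/6)² = 1.778
te_F = (4 + 4·6 + 8)/6 = 36/6 = 6; σ²_F = ((8−4)/6)² = 0.444
te_G = (4 + 4·6 + 14)/6 = 42/6 = 7; σ²_G = ((14−4)/6)² = 2.778
te_H = (2 + 4·4 + 12)/6 = 30/6 = 5; σ²_H = ((12−2)/6)² = 2.778
te_I = (8 + 4·13 + 18)/6 = 78/6 = 13; σ²_I = ((18−8)/6)² = 2.778
te_J = (5 + 4·6 + 13)/6 = 42/6 = 7; σ²_J = ((13−5)/6)² = 1.778

Forward pass:
ES_A = 0; EF_A = 9
ES_B = 0; EF_B = 12
ES_C = 0; EF_C = 5
ES_D = max(EF_A=9, EF_B=12) = 12; EF_D = 12+14 = 26
ES_E = 9; EF_E = 9+9 = 18
ES_F = 12; EF_F = 12+6 = 18
ES_G = 5; EF_G = 5+7 = 12
ES_H = 12; EF_H = 12+5 = 17
ES_I = 12; EF_I = 12+13 = 25
ES_J = max(EF_D=26, EF_E=18, EF_F=18, EF_H=17, EF_I=25) = 26; EF_J = 26+7 = 33
Expected project duration μ = 33 days. Critical path: B → D → J.

Variance along critical path = 0.444 + 9.000 + 1.778 = 11.222; σ = 3.350 days.
D = μ + z·σ = 33 + 1.282·3.350 = 37.3 days

37.3 days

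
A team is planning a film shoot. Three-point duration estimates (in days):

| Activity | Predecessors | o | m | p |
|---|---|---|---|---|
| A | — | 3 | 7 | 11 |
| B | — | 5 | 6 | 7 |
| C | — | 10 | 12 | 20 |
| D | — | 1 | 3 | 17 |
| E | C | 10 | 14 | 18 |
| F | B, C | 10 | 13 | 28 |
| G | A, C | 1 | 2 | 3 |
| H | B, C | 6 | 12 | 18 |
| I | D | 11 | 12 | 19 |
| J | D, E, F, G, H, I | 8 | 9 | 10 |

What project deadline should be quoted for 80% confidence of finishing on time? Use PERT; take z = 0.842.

te_A = (3 + 4·7 + 11)/6 = 42/6 = 7; σ²_A = ((11−3)/6)² = 1.778
te_B = (5 + 4·6 + 7)/6 = 36/6 = 6; σ²_B = ((7−5)/6)² = 0.111
te_C = (10 + 4·12 + 20)/6 = 78/6 = 13; σ²_C = ((20−10)/6)² = 2.778
te_D = (1 + 4·3 + 17)/6 = 30/6 = 5; σ²_D = ((17−1)/6)² = 7.111
te_E = (10 + 4·14 + 18)/6 = 84/6 = 14; σ²_E = ((18−10)/6)² = 1.778
te_F = (10 + 4·13 + 28)/6 = 90/6 = 15; σ²_F = ((28−10)/6)² = 9.000
te_G = (1 + 4·2 + 3)/6 = 12/6 = 2; σ²_G = ((3−1)/6)² = 0.111
te_H = (6 + 4·12 + 18)/6 = 72/6 = 12; σ²_H = ((18−6)/6)² = 4.000
te_I = (11 + 4·12 + 19)/6 = 78/6 = 13; σ²_I = ((19−11)/6)² = 1.778
te_J = (8 + 4·9 + 10)/6 = 54/6 = 9; σ²_J = ((10−8)/6)² = 0.111

Forward pass:
ES_A = 0; EF_A = 7
ES_B = 0; EF_B = 6
ES_C = 0; EF_C = 13
ES_D = 0; EF_D = 5
ES_E = 13; EF_E = 13+14 = 27
ES_F = max(EF_B=6, EF_C=13) = 13; EF_F = 13+15 = 28
ES_G = max(EF_A=7, EF_C=13) = 13; EF_G = 13+2 = 15
ES_H = max(EF_B=6, EF_C=13) = 13; EF_H = 13+12 = 25
ES_I = 5; EF_I = 5+13 = 18
ES_J = max(EF_D=5, EF_E=27, EF_F=28, EF_G=15, EF_H=25, EF_I=18) = 28; EF_J = 28+9 = 37
Expected project duration μ = 37 days. Critical path: C → F → J.

Variance along critical path = 2.778 + 9.000 + 0.111 = 11.889; σ = 3.448 days.
D = μ + z·σ = 37 + 0.842·3.448 = 39.9 days

39.9 days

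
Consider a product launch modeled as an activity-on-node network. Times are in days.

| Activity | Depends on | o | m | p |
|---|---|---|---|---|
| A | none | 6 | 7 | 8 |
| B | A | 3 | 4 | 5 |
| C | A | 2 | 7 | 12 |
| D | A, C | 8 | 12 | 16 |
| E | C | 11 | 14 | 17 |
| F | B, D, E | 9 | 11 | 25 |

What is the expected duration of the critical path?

te_A = (6 + 4·7 + 8)/6 = 42/6 = 7
te_B = (3 + 4·4 + 5)/6 = 24/6 = 4
te_C = (2 + 4·7 + 12)/6 = 42/6 = 7
te_D = (8 + 4·12 + 16)/6 = 72/6 = 12
te_E = (11 + 4·14 + 17)/6 = 84/6 = 14
te_F = (9 + 4·11 + 25)/6 = 78/6 = 13

Forward pass:
ES_A = 0; EF_A = 7
ES_B = 7; EF_B = 7+4 = 11
ES_C = 7; EF_C = 7+7 = 14
ES_D = max(EF_A=7, EF_C=14) = 14; EF_D = 14+12 = 26
ES_E = 14; EF_E = 14+14 = 28
ES_F = max(EF_B=11, EF_D=26, EF_E=28) = 28; EF_F = 28+13 = 41
Expected project duration μ = 41 days. Critical path: A → C → E → F.

41 days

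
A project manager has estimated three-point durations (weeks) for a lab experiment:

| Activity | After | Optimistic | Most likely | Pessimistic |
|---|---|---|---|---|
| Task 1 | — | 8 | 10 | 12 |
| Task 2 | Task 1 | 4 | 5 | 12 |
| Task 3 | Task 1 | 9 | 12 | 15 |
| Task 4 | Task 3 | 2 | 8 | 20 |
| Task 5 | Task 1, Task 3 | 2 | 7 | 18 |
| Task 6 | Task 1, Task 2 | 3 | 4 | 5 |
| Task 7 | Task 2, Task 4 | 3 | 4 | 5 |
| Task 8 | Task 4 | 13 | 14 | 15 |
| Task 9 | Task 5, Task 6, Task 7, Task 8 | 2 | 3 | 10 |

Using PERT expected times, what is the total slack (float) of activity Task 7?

te_Task 1 = (8 + 4·10 + 12)/6 = 60/6 = 10
te_Task 2 = (4 + 4·5 + 12)/6 = 36/6 = 6
te_Task 3 = (9 + 4·12 + 15)/6 = 72/6 = 12
te_Task 4 = (2 + 4·8 + 20)/6 = 54/6 = 9
te_Task 5 = (2 + 4·7 + 18)/6 = 48/6 = 8
te_Task 6 = (3 + 4·4 + 5)/6 = 24/6 = 4
te_Task 7 = (3 + 4·4 + 5)/6 = 24/6 = 4
te_Task 8 = (13 + 4·14 + 15)/6 = 84/6 = 14
te_Task 9 = (2 + 4·3 + 10)/6 = 24/6 = 4

Forward pass:
ES_Task 1 = 0; EF_Task 1 = 10
ES_Task 2 = 10; EF_Task 2 = 10+6 = 16
ES_Task 3 = 10; EF_Task 3 = 10+12 = 22
ES_Task 4 = 22; EF_Task 4 = 22+9 = 31
ES_Task 5 = max(EF_Task 1=10, EF_Task 3=22) = 22; EF_Task 5 = 22+8 = 30
ES_Task 6 = max(EF_Task 1=10, EF_Task 2=16) = 16; EF_Task 6 = 16+4 = 20
ES_Task 7 = max(EF_Task 2=16, EF_Task 4=31) = 31; EF_Task 7 = 31+4 = 35
ES_Task 8 = 31; EF_Task 8 = 31+14 = 45
ES_Task 9 = max(EF_Task 5=30, EF_Task 6=20, EF_Task 7=35, EF_Task 8=45) = 45; EF_Task 9 = 45+4 = 49
Expected project duration μ = 49 weeks. Critical path: Task 1 → Task 3 → Task 4 → Task 8 → Task 9.

Backward pass:
LF_Task 9 = 49; LS_Task 9 = 49−4 = 45
LF_Task 8 = LS_Task 9 = 45; LS_Task 8 = 45−14 = 31
LF_Task 7 = LS_Task 9 = 45; LS_Task 7 = 45−4 = 41
LF_Task 6 = LS_Task 9 = 45; LS_Task 6 = 45−4 = 41
LF_Task 5 = LS_Task 9 = 45; LS_Task 5 = 45−8 = 37
LF_Task 4 = min(LS_Task 7=41, LS_Task 8=31) = 31; LS_Task 4 = 31−9 = 22
LF_Task 3 = min(LS_Task 4=22, LS_Task 5=37) = 22; LS_Task 3 = 22−12 = 10
LF_Task 2 = min(LS_Task 6=41, LS_Task 7=41) = 41; LS_Task 2 = 41−6 = 35
LF_Task 1 = min(LS_Task 2=35, LS_Task 3=10, LS_Task 5=37, LS_Task 6=41) = 10; LS_Task 1 = 10−10 = 0
Slack_Task 7 = LS_Task 7 − ES_Task 7 = 41 − 31 = 10

10 weeks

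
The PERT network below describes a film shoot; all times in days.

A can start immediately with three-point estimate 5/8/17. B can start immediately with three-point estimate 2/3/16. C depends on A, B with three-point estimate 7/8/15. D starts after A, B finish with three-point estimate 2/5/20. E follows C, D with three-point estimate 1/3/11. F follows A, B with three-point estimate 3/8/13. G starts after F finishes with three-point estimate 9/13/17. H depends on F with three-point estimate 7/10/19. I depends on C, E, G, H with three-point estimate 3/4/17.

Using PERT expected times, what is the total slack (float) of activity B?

te_A = (5 + 4·8 + 17)/6 = 54/6 = 9
te_B = (2 + 4·3 + 16)/6 = 30/6 = 5
te_C = (7 + 4·8 + 15)/6 = 54/6 = 9
te_D = (2 + 4·5 + 20)/6 = 42/6 = 7
te_E = (1 + 4·3 + 11)/6 = 24/6 = 4
te_F = (3 + 4·8 + 13)/6 = 48/6 = 8
te_G = (9 + 4·13 + 17)/6 = 78/6 = 13
te_H = (7 + 4·10 + 19)/6 = 66/6 = 11
te_I = (3 + 4·4 + 17)/6 = 36/6 = 6

Forward pass:
ES_A = 0; EF_A = 9
ES_B = 0; EF_B = 5
ES_C = max(EF_A=9, EF_B=5) = 9; EF_C = 9+9 = 18
ES_D = max(EF_A=9, EF_B=5) = 9; EF_D = 9+7 = 16
ES_E = max(EF_C=18, EF_D=16) = 18; EF_E = 18+4 = 22
ES_F = max(EF_A=9, EF_B=5) = 9; EF_F = 9+8 = 17
ES_G = 17; EF_G = 17+13 = 30
ES_H = 17; EF_H = 17+11 = 28
ES_I = max(EF_C=18, EF_E=22, EF_G=30, EF_H=28) = 30; EF_I = 30+6 = 36
Expected project duration μ = 36 days. Critical path: A → F → G → I.

Backward pass:
LF_I = 36; LS_I = 36−6 = 30
LF_H = LS_I = 30; LS_H = 30−11 = 19
LF_G = LS_I = 30; LS_G = 30−13 = 17
LF_F = min(LS_G=17, LS_H=19) = 17; LS_F = 17−8 = 9
LF_E = LS_I = 30; LS_E = 30−4 = 26
LF_D = LS_E = 26; LS_D = 26−7 = 19
LF_C = min(LS_E=26, LS_I=30) = 26; LS_C = 26−9 = 17
LF_B = min(LS_C=17, LS_D=19, LS_F=9) = 9; LS_B = 9−5 = 4
LF_A = min(LS_C=17, LS_D=19, LS_F=9) = 9; LS_A = 9−9 = 0
Slack_B = LS_B − ES_B = 4 − 0 = 4

4 days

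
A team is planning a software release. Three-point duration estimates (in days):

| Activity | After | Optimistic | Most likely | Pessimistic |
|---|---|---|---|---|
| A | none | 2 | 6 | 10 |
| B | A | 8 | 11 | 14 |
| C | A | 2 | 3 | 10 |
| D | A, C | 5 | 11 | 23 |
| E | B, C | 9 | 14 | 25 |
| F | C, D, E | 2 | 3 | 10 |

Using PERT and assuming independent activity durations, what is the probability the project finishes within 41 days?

0.928

te_A = (2 + 4·6 + 10)/6 = 36/6 = 6; σ²_A = ((10−2)/6)² = 1.778
te_B = (8 + 4·11 + 14)/6 = 66/6 = 11; σ²_B = ((14−8)/6)² = 1.000
te_C = (2 + 4·3 + 10)/6 = 24/6 = 4; σ²_C = ((10−2)/6)² = 1.778
te_D = (5 + 4·11 + 23)/6 = 72/6 = 12; σ²_D = ((23−5)/6)² = 9.000
te_E = (9 + 4·14 + 25)/6 = 90/6 = 15; σ²_E = ((25−9)/6)² = 7.111
te_F = (2 + 4·3 + 10)/6 = 24/6 = 4; σ²_F = ((10−2)/6)² = 1.778

Forward pass:
ES_A = 0; EF_A = 6
ES_B = 6; EF_B = 6+11 = 17
ES_C = 6; EF_C = 6+4 = 10
ES_D = max(EF_A=6, EF_C=10) = 10; EF_D = 10+12 = 22
ES_E = max(EF_B=17, EF_C=10) = 17; EF_E = 17+15 = 32
ES_F = max(EF_C=10, EF_D=22, EF_E=32) = 32; EF_F = 32+4 = 36
Expected project duration μ = 36 days. Critical path: A → B → E → F.

Variance along critical path = 1.778 + 1.000 + 7.111 + 1.778 = 11.667; σ = √11.667 = 3.416 days.
Z = (41 − 36) / 3.416 = 1.464
P(T ≤ 41) = Φ(1.464) ≈ 0.928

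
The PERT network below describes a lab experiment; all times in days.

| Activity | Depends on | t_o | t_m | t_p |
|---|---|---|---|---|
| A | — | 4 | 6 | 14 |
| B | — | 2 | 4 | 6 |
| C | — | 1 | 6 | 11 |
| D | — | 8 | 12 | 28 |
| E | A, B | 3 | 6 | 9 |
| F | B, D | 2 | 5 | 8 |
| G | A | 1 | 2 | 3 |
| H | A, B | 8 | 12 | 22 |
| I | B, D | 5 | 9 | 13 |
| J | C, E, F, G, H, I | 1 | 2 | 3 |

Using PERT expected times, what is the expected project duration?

25 days

te_A = (4 + 4·6 + 14)/6 = 42/6 = 7
te_B = (2 + 4·4 + 6)/6 = 24/6 = 4
te_C = (1 + 4·6 + 11)/6 = 36/6 = 6
te_D = (8 + 4·12 + 28)/6 = 84/6 = 14
te_E = (3 + 4·6 + 9)/6 = 36/6 = 6
te_F = (2 + 4·5 + 8)/6 = 30/6 = 5
te_G = (1 + 4·2 + 3)/6 = 12/6 = 2
te_H = (8 + 4·12 + 22)/6 = 78/6 = 13
te_I = (5 + 4·9 + 13)/6 = 54/6 = 9
te_J = (1 + 4·2 + 3)/6 = 12/6 = 2

Forward pass:
ES_A = 0; EF_A = 7
ES_B = 0; EF_B = 4
ES_C = 0; EF_C = 6
ES_D = 0; EF_D = 14
ES_E = max(EF_A=7, EF_B=4) = 7; EF_E = 7+6 = 13
ES_F = max(EF_B=4, EF_D=14) = 14; EF_F = 14+5 = 19
ES_G = 7; EF_G = 7+2 = 9
ES_H = max(EF_A=7, EF_B=4) = 7; EF_H = 7+13 = 20
ES_I = max(EF_B=4, EF_D=14) = 14; EF_I = 14+9 = 23
ES_J = max(EF_C=6, EF_E=13, EF_F=19, EF_G=9, EF_H=20, EF_I=23) = 23; EF_J = 23+2 = 25
Expected project duration μ = 25 days. Critical path: D → I → J.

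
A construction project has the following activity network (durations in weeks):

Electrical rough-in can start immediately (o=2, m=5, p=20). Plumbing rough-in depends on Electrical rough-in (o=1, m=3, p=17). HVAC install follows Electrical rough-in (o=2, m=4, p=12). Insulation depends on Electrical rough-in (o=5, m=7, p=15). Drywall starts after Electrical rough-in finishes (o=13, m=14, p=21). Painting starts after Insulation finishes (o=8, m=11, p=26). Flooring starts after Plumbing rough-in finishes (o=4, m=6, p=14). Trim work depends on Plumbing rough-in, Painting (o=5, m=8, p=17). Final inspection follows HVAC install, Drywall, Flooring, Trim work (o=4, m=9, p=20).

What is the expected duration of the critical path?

47 weeks

te_Electrical rough-in = (2 + 4·5 + 20)/6 = 42/6 = 7
te_Plumbing rough-in = (1 + 4·3 + 17)/6 = 30/6 = 5
te_HVAC install = (2 + 4·4 + 12)/6 = 30/6 = 5
te_Insulation = (5 + 4·7 + 15)/6 = 48/6 = 8
te_Drywall = (13 + 4·14 + 21)/6 = 90/6 = 15
te_Painting = (8 + 4·11 + 26)/6 = 78/6 = 13
te_Flooring = (4 + 4·6 + 14)/6 = 42/6 = 7
te_Trim work = (5 + 4·8 + 17)/6 = 54/6 = 9
te_Final inspection = (4 + 4·9 + 20)/6 = 60/6 = 10

Forward pass:
ES_Electrical rough-in = 0; EF_Electrical rough-in = 7
ES_Plumbing rough-in = 7; EF_Plumbing rough-in = 7+5 = 12
ES_HVAC install = 7; EF_HVAC install = 7+5 = 12
ES_Insulation = 7; EF_Insulation = 7+8 = 15
ES_Drywall = 7; EF_Drywall = 7+15 = 22
ES_Painting = 15; EF_Painting = 15+13 = 28
ES_Flooring = 12; EF_Flooring = 12+7 = 19
ES_Trim work = max(EF_Plumbing rough-in=12, EF_Painting=28) = 28; EF_Trim work = 28+9 = 37
ES_Final inspection = max(EF_HVAC install=12, EF_Drywall=22, EF_Flooring=19, EF_Trim work=37) = 37; EF_Final inspection = 37+10 = 47
Expected project duration μ = 47 weeks. Critical path: Electrical rough-in → Insulation → Painting → Trim work → Final inspection.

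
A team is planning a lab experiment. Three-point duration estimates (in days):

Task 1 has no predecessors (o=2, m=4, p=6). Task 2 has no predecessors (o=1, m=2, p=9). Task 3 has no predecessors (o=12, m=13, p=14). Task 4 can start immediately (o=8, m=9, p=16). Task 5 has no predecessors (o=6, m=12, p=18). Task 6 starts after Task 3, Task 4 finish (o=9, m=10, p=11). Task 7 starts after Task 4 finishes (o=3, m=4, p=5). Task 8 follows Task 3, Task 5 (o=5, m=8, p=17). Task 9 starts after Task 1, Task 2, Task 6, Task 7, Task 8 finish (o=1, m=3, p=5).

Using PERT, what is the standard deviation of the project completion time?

te_Task 1 = (2 + 4·4 + 6)/6 = 24/6 = 4; σ²_Task 1 = ((6−2)/6)² = 0.444
te_Task 2 = (1 + 4·2 + 9)/6 = 18/6 = 3; σ²_Task 2 = ((9−1)/6)² = 1.778
te_Task 3 = (12 + 4·13 + 14)/6 = 78/6 = 13; σ²_Task 3 = ((14−12)/6)² = 0.111
te_Task 4 = (8 + 4·9 + 16)/6 = 60/6 = 10; σ²_Task 4 = ((16−8)/6)² = 1.778
te_Task 5 = (6 + 4·12 + 18)/6 = 72/6 = 12; σ²_Task 5 = ((18−6)/6)² = 4.000
te_Task 6 = (9 + 4·10 + 11)/6 = 60/6 = 10; σ²_Task 6 = ((11−9)/6)² = 0.111
te_Task 7 = (3 + 4·4 + 5)/6 = 24/6 = 4; σ²_Task 7 = ((5−3)/6)² = 0.111
te_Task 8 = (5 + 4·8 + 17)/6 = 54/6 = 9; σ²_Task 8 = ((17−5)/6)² = 4.000
te_Task 9 = (1 + 4·3 + 5)/6 = 18/6 = 3; σ²_Task 9 = ((5−1)/6)² = 0.444

Forward pass:
ES_Task 1 = 0; EF_Task 1 = 4
ES_Task 2 = 0; EF_Task 2 = 3
ES_Task 3 = 0; EF_Task 3 = 13
ES_Task 4 = 0; EF_Task 4 = 10
ES_Task 5 = 0; EF_Task 5 = 12
ES_Task 6 = max(EF_Task 3=13, EF_Task 4=10) = 13; EF_Task 6 = 13+10 = 23
ES_Task 7 = 10; EF_Task 7 = 10+4 = 14
ES_Task 8 = max(EF_Task 3=13, EF_Task 5=12) = 13; EF_Task 8 = 13+9 = 22
ES_Task 9 = max(EF_Task 1=4, EF_Task 2=3, EF_Task 6=23, EF_Task 7=14, EF_Task 8=22) = 23; EF_Task 9 = 23+3 = 26
Expected project duration μ = 26 days. Critical path: Task 3 → Task 6 → Task 9.

Variance along critical path = 0.111 + 0.111 + 0.444 = 0.667
σ = √0.667 = 0.816 days

0.82 days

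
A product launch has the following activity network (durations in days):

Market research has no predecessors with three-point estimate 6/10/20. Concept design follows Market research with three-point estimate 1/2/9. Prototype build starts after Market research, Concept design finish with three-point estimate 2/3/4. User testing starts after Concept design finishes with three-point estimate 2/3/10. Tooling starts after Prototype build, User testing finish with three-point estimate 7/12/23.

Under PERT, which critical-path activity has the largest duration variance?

te_Market research = (6 + 4·10 + 20)/6 = 66/6 = 11; σ²_Market research = ((20−6)/6)² = 5.444
te_Concept design = (1 + 4·2 + 9)/6 = 18/6 = 3; σ²_Concept design = ((9−1)/6)² = 1.778
te_Prototype build = (2 + 4·3 + 4)/6 = 18/6 = 3; σ²_Prototype build = ((4−2)/6)² = 0.111
te_User testing = (2 + 4·3 + 10)/6 = 24/6 = 4; σ²_User testing = ((10−2)/6)² = 1.778
te_Tooling = (7 + 4·12 + 23)/6 = 78/6 = 13; σ²_Tooling = ((23−7)/6)² = 7.111

Forward pass:
ES_Market research = 0; EF_Market research = 11
ES_Concept design = 11; EF_Concept design = 11+3 = 14
ES_Prototype build = max(EF_Market research=11, EF_Concept design=14) = 14; EF_Prototype build = 14+3 = 17
ES_User testing = 14; EF_User testing = 14+4 = 18
ES_Tooling = max(EF_Prototype build=17, EF_User testing=18) = 18; EF_Tooling = 18+13 = 31
Expected project duration μ = 31 days. Critical path: Market research → Concept design → User testing → Tooling.

Variances on critical path: σ²_Market research=5.444, σ²_Concept design=1.778, σ²_User testing=1.778, σ²_Tooling=7.111.
Largest is σ²_Tooling = 7.111.

Tooling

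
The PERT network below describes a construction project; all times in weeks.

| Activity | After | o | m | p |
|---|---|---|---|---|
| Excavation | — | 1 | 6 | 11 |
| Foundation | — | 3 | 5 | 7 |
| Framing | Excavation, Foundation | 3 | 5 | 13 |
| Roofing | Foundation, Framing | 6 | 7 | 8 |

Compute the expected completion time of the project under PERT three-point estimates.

19 weeks

te_Excavation = (1 + 4·6 + 11)/6 = 36/6 = 6
te_Foundation = (3 + 4·5 + 7)/6 = 30/6 = 5
te_Framing = (3 + 4·5 + 13)/6 = 36/6 = 6
te_Roofing = (6 + 4·7 + 8)/6 = 42/6 = 7

Forward pass:
ES_Excavation = 0; EF_Excavation = 6
ES_Foundation = 0; EF_Foundation = 5
ES_Framing = max(EF_Excavation=6, EF_Foundation=5) = 6; EF_Framing = 6+6 = 12
ES_Roofing = max(EF_Foundation=5, EF_Framing=12) = 12; EF_Roofing = 12+7 = 19
Expected project duration μ = 19 weeks. Critical path: Excavation → Framing → Roofing.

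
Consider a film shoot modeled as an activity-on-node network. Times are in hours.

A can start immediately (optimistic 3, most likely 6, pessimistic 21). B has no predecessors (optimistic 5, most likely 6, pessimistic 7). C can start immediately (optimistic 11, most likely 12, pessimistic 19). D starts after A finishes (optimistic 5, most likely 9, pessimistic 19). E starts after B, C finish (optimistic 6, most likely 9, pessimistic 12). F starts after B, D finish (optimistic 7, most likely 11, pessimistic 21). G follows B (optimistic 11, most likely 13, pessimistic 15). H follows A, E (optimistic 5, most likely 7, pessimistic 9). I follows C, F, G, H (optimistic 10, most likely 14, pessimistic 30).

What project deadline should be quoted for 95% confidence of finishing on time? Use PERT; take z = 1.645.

te_A = (3 + 4·6 + 21)/6 = 48/6 = 8; σ²_A = ((21−3)/6)² = 9.000
te_B = (5 + 4·6 + 7)/6 = 36/6 = 6; σ²_B = ((7−5)/6)² = 0.111
te_C = (11 + 4·12 + 19)/6 = 78/6 = 13; σ²_C = ((19−11)/6)² = 1.778
te_D = (5 + 4·9 + 19)/6 = 60/6 = 10; σ²_D = ((19−5)/6)² = 5.444
te_E = (6 + 4·9 + 12)/6 = 54/6 = 9; σ²_E = ((12−6)/6)² = 1.000
te_F = (7 + 4·11 + 21)/6 = 72/6 = 12; σ²_F = ((21−7)/6)² = 5.444
te_G = (11 + 4·13 + 15)/6 = 78/6 = 13; σ²_G = ((15−11)/6)² = 0.444
te_H = (5 + 4·7 + 9)/6 = 42/6 = 7; σ²_H = ((9−5)/6)² = 0.444
te_I = (10 + 4·14 + 30)/6 = 96/6 = 16; σ²_I = ((30−10)/6)² = 11.111

Forward pass:
ES_A = 0; EF_A = 8
ES_B = 0; EF_B = 6
ES_C = 0; EF_C = 13
ES_D = 8; EF_D = 8+10 = 18
ES_E = max(EF_B=6, EF_C=13) = 13; EF_E = 13+9 = 22
ES_F = max(EF_B=6, EF_D=18) = 18; EF_F = 18+12 = 30
ES_G = 6; EF_G = 6+13 = 19
ES_H = max(EF_A=8, EF_E=22) = 22; EF_H = 22+7 = 29
ES_I = max(EF_C=13, EF_F=30, EF_G=19, EF_H=29) = 30; EF_I = 30+16 = 46
Expected project duration μ = 46 hours. Critical path: A → D → F → I.

Variance along critical path = 9.000 + 5.444 + 5.444 + 11.111 = 31.000; σ = 5.568 hours.
D = μ + z·σ = 46 + 1.645·5.568 = 55.2 hours

55.2 hours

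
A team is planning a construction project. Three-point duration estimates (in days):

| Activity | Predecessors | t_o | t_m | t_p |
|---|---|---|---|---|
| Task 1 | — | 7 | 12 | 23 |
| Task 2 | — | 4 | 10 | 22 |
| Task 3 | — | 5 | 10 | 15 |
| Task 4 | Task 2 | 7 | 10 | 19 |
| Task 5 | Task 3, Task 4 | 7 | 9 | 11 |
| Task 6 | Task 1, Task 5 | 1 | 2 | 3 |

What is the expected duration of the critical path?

te_Task 1 = (7 + 4·12 + 23)/6 = 78/6 = 13
te_Task 2 = (4 + 4·10 + 22)/6 = 66/6 = 11
te_Task 3 = (5 + 4·10 + 15)/6 = 60/6 = 10
te_Task 4 = (7 + 4·10 + 19)/6 = 66/6 = 11
te_Task 5 = (7 + 4·9 + 11)/6 = 54/6 = 9
te_Task 6 = (1 + 4·2 + 3)/6 = 12/6 = 2

Forward pass:
ES_Task 1 = 0; EF_Task 1 = 13
ES_Task 2 = 0; EF_Task 2 = 11
ES_Task 3 = 0; EF_Task 3 = 10
ES_Task 4 = 11; EF_Task 4 = 11+11 = 22
ES_Task 5 = max(EF_Task 3=10, EF_Task 4=22) = 22; EF_Task 5 = 22+9 = 31
ES_Task 6 = max(EF_Task 1=13, EF_Task 5=31) = 31; EF_Task 6 = 31+2 = 33
Expected project duration μ = 33 days. Critical path: Task 2 → Task 4 → Task 5 → Task 6.

33 days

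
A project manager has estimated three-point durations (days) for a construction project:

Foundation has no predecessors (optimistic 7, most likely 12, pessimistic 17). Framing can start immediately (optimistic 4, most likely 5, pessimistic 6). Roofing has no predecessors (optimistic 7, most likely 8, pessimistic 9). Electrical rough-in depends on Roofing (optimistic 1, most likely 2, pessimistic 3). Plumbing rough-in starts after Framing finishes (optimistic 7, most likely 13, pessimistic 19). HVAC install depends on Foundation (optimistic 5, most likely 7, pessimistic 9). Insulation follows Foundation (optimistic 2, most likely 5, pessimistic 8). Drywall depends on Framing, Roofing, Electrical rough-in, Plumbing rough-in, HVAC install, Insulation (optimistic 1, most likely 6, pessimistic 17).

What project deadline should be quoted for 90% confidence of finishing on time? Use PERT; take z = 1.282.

30.1 days

te_Foundation = (7 + 4·12 + 17)/6 = 72/6 = 12; σ²_Foundation = ((17−7)/6)² = 2.778
te_Framing = (4 + 4·5 + 6)/6 = 30/6 = 5; σ²_Framing = ((6−4)/6)² = 0.111
te_Roofing = (7 + 4·8 + 9)/6 = 48/6 = 8; σ²_Roofing = ((9−7)/6)² = 0.111
te_Electrical rough-in = (1 + 4·2 + 3)/6 = 12/6 = 2; σ²_Electrical rough-in = ((3−1)/6)² = 0.111
te_Plumbing rough-in = (7 + 4·13 + 19)/6 = 78/6 = 13; σ²_Plumbing rough-in = ((19−7)/6)² = 4.000
te_HVAC install = (5 + 4·7 + 9)/6 = 42/6 = 7; σ²_HVAC install = ((9−5)/6)² = 0.444
te_Insulation = (2 + 4·5 + 8)/6 = 30/6 = 5; σ²_Insulation = ((8−2)/6)² = 1.000
te_Drywall = (1 + 4·6 + 17)/6 = 42/6 = 7; σ²_Drywall = ((17−1)/6)² = 7.111

Forward pass:
ES_Foundation = 0; EF_Foundation = 12
ES_Framing = 0; EF_Framing = 5
ES_Roofing = 0; EF_Roofing = 8
ES_Electrical rough-in = 8; EF_Electrical rough-in = 8+2 = 10
ES_Plumbing rough-in = 5; EF_Plumbing rough-in = 5+13 = 18
ES_HVAC install = 12; EF_HVAC install = 12+7 = 19
ES_Insulation = 12; EF_Insulation = 12+5 = 17
ES_Drywall = max(EF_Framing=5, EF_Roofing=8, EF_Electrical rough-in=10, EF_Plumbing rough-in=18, EF_HVAC install=19, EF_Insulation=17) = 19; EF_Drywall = 19+7 = 26
Expected project duration μ = 26 days. Critical path: Foundation → HVAC install → Drywall.

Variance along critical path = 2.778 + 0.444 + 7.111 = 10.333; σ = 3.215 days.
D = μ + z·σ = 26 + 1.282·3.215 = 30.1 days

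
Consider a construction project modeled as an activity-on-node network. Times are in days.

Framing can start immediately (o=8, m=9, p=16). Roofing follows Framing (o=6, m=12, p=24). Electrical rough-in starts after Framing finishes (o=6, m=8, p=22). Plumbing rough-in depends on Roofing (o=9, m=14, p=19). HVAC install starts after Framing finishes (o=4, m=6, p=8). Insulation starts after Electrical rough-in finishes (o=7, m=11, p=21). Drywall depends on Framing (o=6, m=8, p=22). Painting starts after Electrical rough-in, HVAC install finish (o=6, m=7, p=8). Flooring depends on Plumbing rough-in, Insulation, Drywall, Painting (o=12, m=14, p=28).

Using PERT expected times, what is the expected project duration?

te_Framing = (8 + 4·9 + 16)/6 = 60/6 = 10
te_Roofing = (6 + 4·12 + 24)/6 = 78/6 = 13
te_Electrical rough-in = (6 + 4·8 + 22)/6 = 60/6 = 10
te_Plumbing rough-in = (9 + 4·14 + 19)/6 = 84/6 = 14
te_HVAC install = (4 + 4·6 + 8)/6 = 36/6 = 6
te_Insulation = (7 + 4·11 + 21)/6 = 72/6 = 12
te_Drywall = (6 + 4·8 + 22)/6 = 60/6 = 10
te_Painting = (6 + 4·7 + 8)/6 = 42/6 = 7
te_Flooring = (12 + 4·14 + 28)/6 = 96/6 = 16

Forward pass:
ES_Framing = 0; EF_Framing = 10
ES_Roofing = 10; EF_Roofing = 10+13 = 23
ES_Electrical rough-in = 10; EF_Electrical rough-in = 10+10 = 20
ES_Plumbing rough-in = 23; EF_Plumbing rough-in = 23+14 = 37
ES_HVAC install = 10; EF_HVAC install = 10+6 = 16
ES_Insulation = 20; EF_Insulation = 20+12 = 32
ES_Drywall = 10; EF_Drywall = 10+10 = 20
ES_Painting = max(EF_Electrical rough-in=20, EF_HVAC install=16) = 20; EF_Painting = 20+7 = 27
ES_Flooring = max(EF_Plumbing rough-in=37, EF_Insulation=32, EF_Drywall=20, EF_Painting=27) = 37; EF_Flooring = 37+16 = 53
Expected project duration μ = 53 days. Critical path: Framing → Roofing → Plumbing rough-in → Flooring.

53 days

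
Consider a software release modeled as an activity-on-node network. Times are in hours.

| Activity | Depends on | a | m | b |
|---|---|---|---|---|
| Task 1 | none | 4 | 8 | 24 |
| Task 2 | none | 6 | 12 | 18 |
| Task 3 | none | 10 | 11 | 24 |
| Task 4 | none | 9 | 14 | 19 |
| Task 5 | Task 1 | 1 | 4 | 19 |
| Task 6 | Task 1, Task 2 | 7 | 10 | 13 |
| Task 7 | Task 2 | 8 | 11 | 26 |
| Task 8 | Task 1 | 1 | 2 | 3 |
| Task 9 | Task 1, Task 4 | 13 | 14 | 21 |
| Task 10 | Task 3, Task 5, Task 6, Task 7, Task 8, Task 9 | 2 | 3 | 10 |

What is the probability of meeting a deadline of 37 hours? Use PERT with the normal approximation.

0.944

te_Task 1 = (4 + 4·8 + 24)/6 = 60/6 = 10; σ²_Task 1 = ((24−4)/6)² = 11.111
te_Task 2 = (6 + 4·12 + 18)/6 = 72/6 = 12; σ²_Task 2 = ((18−6)/6)² = 4.000
te_Task 3 = (10 + 4·11 + 24)/6 = 78/6 = 13; σ²_Task 3 = ((24−10)/6)² = 5.444
te_Task 4 = (9 + 4·14 + 19)/6 = 84/6 = 14; σ²_Task 4 = ((19−9)/6)² = 2.778
te_Task 5 = (1 + 4·4 + 19)/6 = 36/6 = 6; σ²_Task 5 = ((19−1)/6)² = 9.000
te_Task 6 = (7 + 4·10 + 13)/6 = 60/6 = 10; σ²_Task 6 = ((13−7)/6)² = 1.000
te_Task 7 = (8 + 4·11 + 26)/6 = 78/6 = 13; σ²_Task 7 = ((26−8)/6)² = 9.000
te_Task 8 = (1 + 4·2 + 3)/6 = 12/6 = 2; σ²_Task 8 = ((3−1)/6)² = 0.111
te_Task 9 = (13 + 4·14 + 21)/6 = 90/6 = 15; σ²_Task 9 = ((21−13)/6)² = 1.778
te_Task 10 = (2 + 4·3 + 10)/6 = 24/6 = 4; σ²_Task 10 = ((10−2)/6)² = 1.778

Forward pass:
ES_Task 1 = 0; EF_Task 1 = 10
ES_Task 2 = 0; EF_Task 2 = 12
ES_Task 3 = 0; EF_Task 3 = 13
ES_Task 4 = 0; EF_Task 4 = 14
ES_Task 5 = 10; EF_Task 5 = 10+6 = 16
ES_Task 6 = max(EF_Task 1=10, EF_Task 2=12) = 12; EF_Task 6 = 12+10 = 22
ES_Task 7 = 12; EF_Task 7 = 12+13 = 25
ES_Task 8 = 10; EF_Task 8 = 10+2 = 12
ES_Task 9 = max(EF_Task 1=10, EF_Task 4=14) = 14; EF_Task 9 = 14+15 = 29
ES_Task 10 = max(EF_Task 3=13, EF_Task 5=16, EF_Task 6=22, EF_Task 7=25, EF_Task 8=12, EF_Task 9=29) = 29; EF_Task 10 = 29+4 = 33
Expected project duration μ = 33 hours. Critical path: Task 4 → Task 9 → Task 10.

Variance along critical path = 2.778 + 1.778 + 1.778 = 6.333; σ = √6.333 = 2.517 hours.
Z = (37 − 33) / 2.517 = 1.589
P(T ≤ 37) = Φ(1.589) ≈ 0.944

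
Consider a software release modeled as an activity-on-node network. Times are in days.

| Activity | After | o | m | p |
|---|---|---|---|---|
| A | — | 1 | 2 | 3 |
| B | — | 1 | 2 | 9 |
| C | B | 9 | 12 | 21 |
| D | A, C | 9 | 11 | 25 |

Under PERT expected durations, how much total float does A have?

14 days

te_A = (1 + 4·2 + 3)/6 = 12/6 = 2
te_B = (1 + 4·2 + 9)/6 = 18/6 = 3
te_C = (9 + 4·12 + 21)/6 = 78/6 = 13
te_D = (9 + 4·11 + 25)/6 = 78/6 = 13

Forward pass:
ES_A = 0; EF_A = 2
ES_B = 0; EF_B = 3
ES_C = 3; EF_C = 3+13 = 16
ES_D = max(EF_A=2, EF_C=16) = 16; EF_D = 16+13 = 29
Expected project duration μ = 29 days. Critical path: B → C → D.

Backward pass:
LF_D = 29; LS_D = 29−13 = 16
LF_C = LS_D = 16; LS_C = 16−13 = 3
LF_B = LS_C = 3; LS_B = 3−3 = 0
LF_A = LS_D = 16; LS_A = 16−2 = 14
Slack_A = LS_A − ES_A = 14 − 0 = 14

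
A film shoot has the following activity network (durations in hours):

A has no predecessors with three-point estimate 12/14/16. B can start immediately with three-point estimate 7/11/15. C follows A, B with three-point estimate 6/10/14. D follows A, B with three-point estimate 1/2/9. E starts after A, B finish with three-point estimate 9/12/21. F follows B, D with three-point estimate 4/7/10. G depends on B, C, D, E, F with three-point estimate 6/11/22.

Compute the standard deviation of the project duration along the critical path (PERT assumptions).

3.40 hours

te_A = (12 + 4·14 + 16)/6 = 84/6 = 14; σ²_A = ((16−12)/6)² = 0.444
te_B = (7 + 4·11 + 15)/6 = 66/6 = 11; σ²_B = ((15−7)/6)² = 1.778
te_C = (6 + 4·10 + 14)/6 = 60/6 = 10; σ²_C = ((14−6)/6)² = 1.778
te_D = (1 + 4·2 + 9)/6 = 18/6 = 3; σ²_D = ((9−1)/6)² = 1.778
te_E = (9 + 4·12 + 21)/6 = 78/6 = 13; σ²_E = ((21−9)/6)² = 4.000
te_F = (4 + 4·7 + 10)/6 = 42/6 = 7; σ²_F = ((10−4)/6)² = 1.000
te_G = (6 + 4·11 + 22)/6 = 72/6 = 12; σ²_G = ((22−6)/6)² = 7.111

Forward pass:
ES_A = 0; EF_A = 14
ES_B = 0; EF_B = 11
ES_C = max(EF_A=14, EF_B=11) = 14; EF_C = 14+10 = 24
ES_D = max(EF_A=14, EF_B=11) = 14; EF_D = 14+3 = 17
ES_E = max(EF_A=14, EF_B=11) = 14; EF_E = 14+13 = 27
ES_F = max(EF_B=11, EF_D=17) = 17; EF_F = 17+7 = 24
ES_G = max(EF_B=11, EF_C=24, EF_D=17, EF_E=27, EF_F=24) = 27; EF_G = 27+12 = 39
Expected project duration μ = 39 hours. Critical path: A → E → G.

Variance along critical path = 0.444 + 4.000 + 7.111 = 11.556
σ = √11.556 = 3.399 hours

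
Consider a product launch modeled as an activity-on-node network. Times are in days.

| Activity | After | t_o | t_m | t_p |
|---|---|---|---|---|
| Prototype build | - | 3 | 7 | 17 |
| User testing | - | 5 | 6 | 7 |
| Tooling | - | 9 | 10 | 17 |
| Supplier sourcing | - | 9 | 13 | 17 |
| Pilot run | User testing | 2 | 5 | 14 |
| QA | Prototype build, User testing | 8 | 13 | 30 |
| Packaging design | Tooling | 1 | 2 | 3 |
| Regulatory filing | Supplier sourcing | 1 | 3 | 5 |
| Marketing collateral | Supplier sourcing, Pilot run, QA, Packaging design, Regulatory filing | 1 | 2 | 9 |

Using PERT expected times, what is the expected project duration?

26 days

te_Prototype build = (3 + 4·7 + 17)/6 = 48/6 = 8
te_User testing = (5 + 4·6 + 7)/6 = 36/6 = 6
te_Tooling = (9 + 4·10 + 17)/6 = 66/6 = 11
te_Supplier sourcing = (9 + 4·13 + 17)/6 = 78/6 = 13
te_Pilot run = (2 + 4·5 + 14)/6 = 36/6 = 6
te_QA = (8 + 4·13 + 30)/6 = 90/6 = 15
te_Packaging design = (1 + 4·2 + 3)/6 = 12/6 = 2
te_Regulatory filing = (1 + 4·3 + 5)/6 = 18/6 = 3
te_Marketing collateral = (1 + 4·2 + 9)/6 = 18/6 = 3

Forward pass:
ES_Prototype build = 0; EF_Prototype build = 8
ES_User testing = 0; EF_User testing = 6
ES_Tooling = 0; EF_Tooling = 11
ES_Supplier sourcing = 0; EF_Supplier sourcing = 13
ES_Pilot run = 6; EF_Pilot run = 6+6 = 12
ES_QA = max(EF_Prototype build=8, EF_User testing=6) = 8; EF_QA = 8+15 = 23
ES_Packaging design = 11; EF_Packaging design = 11+2 = 13
ES_Regulatory filing = 13; EF_Regulatory filing = 13+3 = 16
ES_Marketing collateral = max(EF_Supplier sourcing=13, EF_Pilot run=12, EF_QA=23, EF_Packaging design=13, EF_Regulatory filing=16) = 23; EF_Marketing collateral = 23+3 = 26
Expected project duration μ = 26 days. Critical path: Prototype build → QA → Marketing collateral.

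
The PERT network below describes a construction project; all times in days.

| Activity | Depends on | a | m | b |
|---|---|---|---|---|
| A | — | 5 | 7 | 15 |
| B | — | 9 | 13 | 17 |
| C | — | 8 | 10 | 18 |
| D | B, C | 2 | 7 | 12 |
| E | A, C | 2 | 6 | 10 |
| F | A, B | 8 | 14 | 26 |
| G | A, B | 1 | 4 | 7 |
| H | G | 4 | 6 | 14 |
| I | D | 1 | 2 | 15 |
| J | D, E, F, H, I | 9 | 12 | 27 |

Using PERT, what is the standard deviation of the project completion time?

te_A = (5 + 4·7 + 15)/6 = 48/6 = 8; σ²_A = ((15−5)/6)² = 2.778
te_B = (9 + 4·13 + 17)/6 = 78/6 = 13; σ²_B = ((17−9)/6)² = 1.778
te_C = (8 + 4·10 + 18)/6 = 66/6 = 11; σ²_C = ((18−8)/6)² = 2.778
te_D = (2 + 4·7 + 12)/6 = 42/6 = 7; σ²_D = ((12−2)/6)² = 2.778
te_E = (2 + 4·6 + 10)/6 = 36/6 = 6; σ²_E = ((10−2)/6)² = 1.778
te_F = (8 + 4·14 + 26)/6 = 90/6 = 15; σ²_F = ((26−8)/6)² = 9.000
te_G = (1 + 4·4 + 7)/6 = 24/6 = 4; σ²_G = ((7−1)/6)² = 1.000
te_H = (4 + 4·6 + 14)/6 = 42/6 = 7; σ²_H = ((14−4)/6)² = 2.778
te_I = (1 + 4·2 + 15)/6 = 24/6 = 4; σ²_I = ((15−1)/6)² = 5.444
te_J = (9 + 4·12 + 27)/6 = 84/6 = 14; σ²_J = ((27−9)/6)² = 9.000

Forward pass:
ES_A = 0; EF_A = 8
ES_B = 0; EF_B = 13
ES_C = 0; EF_C = 11
ES_D = max(EF_B=13, EF_C=11) = 13; EF_D = 13+7 = 20
ES_E = max(EF_A=8, EF_C=11) = 11; EF_E = 11+6 = 17
ES_F = max(EF_A=8, EF_B=13) = 13; EF_F = 13+15 = 28
ES_G = max(EF_A=8, EF_B=13) = 13; EF_G = 13+4 = 17
ES_H = 17; EF_H = 17+7 = 24
ES_I = 20; EF_I = 20+4 = 24
ES_J = max(EF_D=20, EF_E=17, EF_F=28, EF_H=24, EF_I=24) = 28; EF_J = 28+14 = 42
Expected project duration μ = 42 days. Critical path: B → F → J.

Variance along critical path = 1.778 + 9.000 + 9.000 = 19.778
σ = √19.778 = 4.447 days

4.45 days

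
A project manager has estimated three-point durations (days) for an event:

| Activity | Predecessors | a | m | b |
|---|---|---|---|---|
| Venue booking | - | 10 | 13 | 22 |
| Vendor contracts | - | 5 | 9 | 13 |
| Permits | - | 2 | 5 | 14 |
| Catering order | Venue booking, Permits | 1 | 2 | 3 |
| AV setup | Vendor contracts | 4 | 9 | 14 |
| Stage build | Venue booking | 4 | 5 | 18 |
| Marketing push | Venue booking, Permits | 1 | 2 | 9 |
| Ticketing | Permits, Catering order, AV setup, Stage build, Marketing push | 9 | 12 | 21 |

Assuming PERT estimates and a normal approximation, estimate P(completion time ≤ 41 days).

0.972

te_Venue booking = (10 + 4·13 + 22)/6 = 84/6 = 14; σ²_Venue booking = ((22−10)/6)² = 4.000
te_Vendor contracts = (5 + 4·9 + 13)/6 = 54/6 = 9; σ²_Vendor contracts = ((13−5)/6)² = 1.778
te_Permits = (2 + 4·5 + 14)/6 = 36/6 = 6; σ²_Permits = ((14−2)/6)² = 4.000
te_Catering order = (1 + 4·2 + 3)/6 = 12/6 = 2; σ²_Catering order = ((3−1)/6)² = 0.111
te_AV setup = (4 + 4·9 + 14)/6 = 54/6 = 9; σ²_AV setup = ((14−4)/6)² = 2.778
te_Stage build = (4 + 4·5 + 18)/6 = 42/6 = 7; σ²_Stage build = ((18−4)/6)² = 5.444
te_Marketing push = (1 + 4·2 + 9)/6 = 18/6 = 3; σ²_Marketing push = ((9−1)/6)² = 1.778
te_Ticketing = (9 + 4·12 + 21)/6 = 78/6 = 13; σ²_Ticketing = ((21−9)/6)² = 4.000

Forward pass:
ES_Venue booking = 0; EF_Venue booking = 14
ES_Vendor contracts = 0; EF_Vendor contracts = 9
ES_Permits = 0; EF_Permits = 6
ES_Catering order = max(EF_Venue booking=14, EF_Permits=6) = 14; EF_Catering order = 14+2 = 16
ES_AV setup = 9; EF_AV setup = 9+9 = 18
ES_Stage build = 14; EF_Stage build = 14+7 = 21
ES_Marketing push = max(EF_Venue booking=14, EF_Permits=6) = 14; EF_Marketing push = 14+3 = 17
ES_Ticketing = max(EF_Permits=6, EF_Catering order=16, EF_AV setup=18, EF_Stage build=21, EF_Marketing push=17) = 21; EF_Ticketing = 21+13 = 34
Expected project duration μ = 34 days. Critical path: Venue booking → Stage build → Ticketing.

Variance along critical path = 4.000 + 5.444 + 4.000 = 13.444; σ = √13.444 = 3.667 days.
Z = (41 − 34) / 3.667 = 1.909
P(T ≤ 41) = Φ(1.909) ≈ 0.972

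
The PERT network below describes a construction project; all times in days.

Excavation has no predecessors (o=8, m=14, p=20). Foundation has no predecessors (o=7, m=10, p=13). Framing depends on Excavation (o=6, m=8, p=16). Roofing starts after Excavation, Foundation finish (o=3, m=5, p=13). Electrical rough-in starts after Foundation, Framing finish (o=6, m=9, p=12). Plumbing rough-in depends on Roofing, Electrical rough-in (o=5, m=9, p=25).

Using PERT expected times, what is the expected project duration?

43 days

te_Excavation = (8 + 4·14 + 20)/6 = 84/6 = 14
te_Foundation = (7 + 4·10 + 13)/6 = 60/6 = 10
te_Framing = (6 + 4·8 + 16)/6 = 54/6 = 9
te_Roofing = (3 + 4·5 + 13)/6 = 36/6 = 6
te_Electrical rough-in = (6 + 4·9 + 12)/6 = 54/6 = 9
te_Plumbing rough-in = (5 + 4·9 + 25)/6 = 66/6 = 11

Forward pass:
ES_Excavation = 0; EF_Excavation = 14
ES_Foundation = 0; EF_Foundation = 10
ES_Framing = 14; EF_Framing = 14+9 = 23
ES_Roofing = max(EF_Excavation=14, EF_Foundation=10) = 14; EF_Roofing = 14+6 = 20
ES_Electrical rough-in = max(EF_Foundation=10, EF_Framing=23) = 23; EF_Electrical rough-in = 23+9 = 32
ES_Plumbing rough-in = max(EF_Roofing=20, EF_Electrical rough-in=32) = 32; EF_Plumbing rough-in = 32+11 = 43
Expected project duration μ = 43 days. Critical path: Excavation → Framing → Electrical rough-in → Plumbing rough-in.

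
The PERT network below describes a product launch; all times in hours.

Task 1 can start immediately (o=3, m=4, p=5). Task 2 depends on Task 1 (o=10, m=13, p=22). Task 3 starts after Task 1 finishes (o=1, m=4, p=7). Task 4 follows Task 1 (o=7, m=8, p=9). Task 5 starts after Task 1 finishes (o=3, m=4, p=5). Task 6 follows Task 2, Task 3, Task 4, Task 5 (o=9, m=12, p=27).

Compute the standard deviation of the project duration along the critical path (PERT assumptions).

3.62 hours

te_Task 1 = (3 + 4·4 + 5)/6 = 24/6 = 4; σ²_Task 1 = ((5−3)/6)² = 0.111
te_Task 2 = (10 + 4·13 + 22)/6 = 84/6 = 14; σ²_Task 2 = ((22−10)/6)² = 4.000
te_Task 3 = (1 + 4·4 + 7)/6 = 24/6 = 4; σ²_Task 3 = ((7−1)/6)² = 1.000
te_Task 4 = (7 + 4·8 + 9)/6 = 48/6 = 8; σ²_Task 4 = ((9−7)/6)² = 0.111
te_Task 5 = (3 + 4·4 + 5)/6 = 24/6 = 4; σ²_Task 5 = ((5−3)/6)² = 0.111
te_Task 6 = (9 + 4·12 + 27)/6 = 84/6 = 14; σ²_Task 6 = ((27−9)/6)² = 9.000

Forward pass:
ES_Task 1 = 0; EF_Task 1 = 4
ES_Task 2 = 4; EF_Task 2 = 4+14 = 18
ES_Task 3 = 4; EF_Task 3 = 4+4 = 8
ES_Task 4 = 4; EF_Task 4 = 4+8 = 12
ES_Task 5 = 4; EF_Task 5 = 4+4 = 8
ES_Task 6 = max(EF_Task 2=18, EF_Task 3=8, EF_Task 4=12, EF_Task 5=8) = 18; EF_Task 6 = 18+14 = 32
Expected project duration μ = 32 hours. Critical path: Task 1 → Task 2 → Task 6.

Variance along critical path = 0.111 + 4.000 + 9.000 = 13.111
σ = √13.111 = 3.621 hours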